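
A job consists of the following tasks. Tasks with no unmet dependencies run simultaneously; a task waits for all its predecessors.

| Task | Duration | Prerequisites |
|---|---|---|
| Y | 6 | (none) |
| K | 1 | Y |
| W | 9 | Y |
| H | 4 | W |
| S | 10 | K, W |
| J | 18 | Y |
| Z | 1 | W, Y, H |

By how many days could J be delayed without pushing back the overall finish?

The longest chain is Y→W→S = 6+9+10 = 25; overall finish 25 days.
The longest chain containing J totals 24 days.
Slack of J = 7 − 6 = 1 day.

1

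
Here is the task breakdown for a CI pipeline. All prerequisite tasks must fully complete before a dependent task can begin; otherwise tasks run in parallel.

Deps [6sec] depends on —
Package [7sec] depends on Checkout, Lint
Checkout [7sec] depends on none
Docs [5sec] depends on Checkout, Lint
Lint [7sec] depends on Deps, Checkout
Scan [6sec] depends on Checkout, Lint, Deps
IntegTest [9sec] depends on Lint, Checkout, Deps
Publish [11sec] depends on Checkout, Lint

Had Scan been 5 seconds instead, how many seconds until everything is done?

25

The binding path is Checkout→Lint→Publish = 7+7+11 = 25; finish at 25 seconds.
Scan is off the critical path — its longest chain is 20 seconds, giving 5 of slack.
That remains the longest chain; total 25 seconds.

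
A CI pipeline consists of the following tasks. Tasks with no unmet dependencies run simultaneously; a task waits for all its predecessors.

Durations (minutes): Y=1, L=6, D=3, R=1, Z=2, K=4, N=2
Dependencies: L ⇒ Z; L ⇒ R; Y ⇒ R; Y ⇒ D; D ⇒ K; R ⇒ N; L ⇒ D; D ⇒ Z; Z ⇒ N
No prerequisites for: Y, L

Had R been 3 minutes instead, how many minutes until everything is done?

As given, the longest chain is L→D→Z→N = 6+3+2+2 = 13, so the finish is 13 minutes.
The longest path through R is only 9 minutes, so R has float 4.
The critical path is still L→D→Z→N; finish is now 13 minutes.

13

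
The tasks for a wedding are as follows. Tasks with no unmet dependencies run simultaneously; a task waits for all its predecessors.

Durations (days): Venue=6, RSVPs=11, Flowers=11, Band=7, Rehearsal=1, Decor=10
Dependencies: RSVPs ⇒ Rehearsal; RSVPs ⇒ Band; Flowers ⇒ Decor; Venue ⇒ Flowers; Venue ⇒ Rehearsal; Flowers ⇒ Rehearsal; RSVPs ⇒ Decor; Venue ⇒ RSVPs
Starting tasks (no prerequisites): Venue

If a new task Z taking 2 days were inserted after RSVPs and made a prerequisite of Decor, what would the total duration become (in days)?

Originally the project takes 27 days.
With Z inserted, Decor now waits for max(RSVPs, Flowers, Z).
New critical path: Venue→RSVPs→Z→Decor = 6+11+2+10 = 29 ⇒ 29 days.

29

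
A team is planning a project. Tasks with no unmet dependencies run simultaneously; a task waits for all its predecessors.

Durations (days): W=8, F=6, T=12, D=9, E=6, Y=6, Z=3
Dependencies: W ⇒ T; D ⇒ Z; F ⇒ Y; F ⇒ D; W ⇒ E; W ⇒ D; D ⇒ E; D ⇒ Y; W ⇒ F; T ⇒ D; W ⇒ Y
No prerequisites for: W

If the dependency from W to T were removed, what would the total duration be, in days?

Before: longest chain W→T→D→E = 8+12+9+6 = 35, finish 35.
Without W→T, T's earliest start moves from 8 to 0.
After: W→F→D→E = 8+6+9+6 = 29 → 29 days.

29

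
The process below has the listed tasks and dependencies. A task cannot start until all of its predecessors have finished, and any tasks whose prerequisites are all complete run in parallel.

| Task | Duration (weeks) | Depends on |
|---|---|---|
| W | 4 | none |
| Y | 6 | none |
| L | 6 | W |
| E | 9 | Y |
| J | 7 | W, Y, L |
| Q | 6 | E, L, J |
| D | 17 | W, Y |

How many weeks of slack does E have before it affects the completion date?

2

W→L→J→Q = 4+6+7+6 = 23 sets the makespan at 23 weeks.
The longest chain containing E totals 21 weeks.
Slack of E = 8 − 6 = 2 weeks.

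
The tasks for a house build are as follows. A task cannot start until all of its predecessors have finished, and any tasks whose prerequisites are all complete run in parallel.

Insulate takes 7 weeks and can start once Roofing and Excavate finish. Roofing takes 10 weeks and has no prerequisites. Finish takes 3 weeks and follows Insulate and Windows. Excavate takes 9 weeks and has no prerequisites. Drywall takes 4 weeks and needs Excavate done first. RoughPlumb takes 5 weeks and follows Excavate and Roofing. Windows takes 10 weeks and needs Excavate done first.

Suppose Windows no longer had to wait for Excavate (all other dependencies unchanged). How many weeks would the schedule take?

20

With the dependency in place, Excavate→Windows→Finish = 9+10+3 = 22 sets the finish at 22 weeks.
Without Excavate→Windows, Windows's earliest start moves from 9 to 0.
The longest chain is now Roofing→Insulate→Finish = 10+7+3 = 20, so the schedule takes 20 weeks.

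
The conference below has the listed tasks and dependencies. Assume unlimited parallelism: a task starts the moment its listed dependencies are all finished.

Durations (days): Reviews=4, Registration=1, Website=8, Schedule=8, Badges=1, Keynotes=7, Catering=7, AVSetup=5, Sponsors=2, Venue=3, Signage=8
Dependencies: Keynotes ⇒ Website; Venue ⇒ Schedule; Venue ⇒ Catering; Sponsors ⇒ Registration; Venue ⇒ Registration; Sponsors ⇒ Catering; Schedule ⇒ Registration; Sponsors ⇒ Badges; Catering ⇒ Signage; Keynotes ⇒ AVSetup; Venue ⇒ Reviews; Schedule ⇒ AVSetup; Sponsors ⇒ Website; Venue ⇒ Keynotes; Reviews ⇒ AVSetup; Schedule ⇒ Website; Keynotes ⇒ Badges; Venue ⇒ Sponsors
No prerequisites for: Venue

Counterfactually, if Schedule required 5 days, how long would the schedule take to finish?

Critical path before the change: Venue→Sponsors→Catering→Signage = 3+2+7+8 = 20 giving 20 days.
Schedule has 1 day of float (longest path through it is 19).
The critical path is still Venue→Sponsors→Catering→Signage; finish is now 20 days.

20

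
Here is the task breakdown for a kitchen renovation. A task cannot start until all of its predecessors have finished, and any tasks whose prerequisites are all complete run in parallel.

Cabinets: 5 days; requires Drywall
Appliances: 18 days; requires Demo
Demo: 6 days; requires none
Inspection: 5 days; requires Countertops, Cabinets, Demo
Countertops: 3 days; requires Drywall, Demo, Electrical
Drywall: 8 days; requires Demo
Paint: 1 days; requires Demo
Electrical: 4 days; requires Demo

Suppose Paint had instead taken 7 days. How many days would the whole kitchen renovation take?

As given, the longest chain is Demo→Drywall→Cabinets→Inspection = 6+8+5+5 = 24, so the finish is 24 days.
Paint is off the critical path — its longest chain is 7 days, giving 17 of slack.
No other chain overtakes it, so the finish is 24 days.

24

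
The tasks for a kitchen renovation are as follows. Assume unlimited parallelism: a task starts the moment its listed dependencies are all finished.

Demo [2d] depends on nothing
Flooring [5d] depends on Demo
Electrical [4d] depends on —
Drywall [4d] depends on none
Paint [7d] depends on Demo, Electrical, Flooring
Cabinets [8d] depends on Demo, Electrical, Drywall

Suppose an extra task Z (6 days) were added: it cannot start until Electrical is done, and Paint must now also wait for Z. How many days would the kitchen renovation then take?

17

Originally the kitchen renovation takes 14 days.
With Z inserted, Paint now waits for max(Demo, Electrical, Flooring, Z).
New critical path: Electrical→Z→Paint = 4+6+7 = 17 ⇒ 17 days.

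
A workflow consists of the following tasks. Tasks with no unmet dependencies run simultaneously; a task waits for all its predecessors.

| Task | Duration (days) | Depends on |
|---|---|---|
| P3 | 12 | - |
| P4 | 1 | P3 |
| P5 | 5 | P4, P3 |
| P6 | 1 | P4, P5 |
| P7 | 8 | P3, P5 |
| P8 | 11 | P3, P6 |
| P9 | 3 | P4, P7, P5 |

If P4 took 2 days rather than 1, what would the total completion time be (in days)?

31

The binding path is P3→P4→P5→P6→P8 = 12+1+5+1+11 = 30; finish at 30 days.
P4 is on the critical path; changing it to 2 makes that path 31 days.
That remains the longest chain; total 31 days.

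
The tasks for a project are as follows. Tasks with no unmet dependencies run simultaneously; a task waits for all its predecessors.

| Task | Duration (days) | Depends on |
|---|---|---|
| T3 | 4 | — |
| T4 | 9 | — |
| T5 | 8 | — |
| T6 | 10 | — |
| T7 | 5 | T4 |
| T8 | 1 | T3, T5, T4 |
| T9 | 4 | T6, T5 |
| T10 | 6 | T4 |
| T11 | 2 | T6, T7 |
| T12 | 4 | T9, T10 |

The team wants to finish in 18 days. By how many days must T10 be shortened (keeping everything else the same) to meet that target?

Current finish: 19 days; target: 18.
T10 is on every critical path, so each day cut from T10 cuts the finish by one (this holds down to a finish of 18).
Need 19 − 18 = 1 day off T10 → T10 becomes 5 days, finish becomes 18.

1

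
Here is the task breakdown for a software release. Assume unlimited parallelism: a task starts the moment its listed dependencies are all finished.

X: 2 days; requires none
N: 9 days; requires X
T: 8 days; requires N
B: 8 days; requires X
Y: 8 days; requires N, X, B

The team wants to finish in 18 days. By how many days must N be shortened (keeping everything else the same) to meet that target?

Current finish: 19 days; target: 18.
N is on every critical path, so each day cut from N cuts the finish by one (this holds down to a finish of 18).
Need 19 − 18 = 1 day off N → N becomes 8 days, finish becomes 18.

1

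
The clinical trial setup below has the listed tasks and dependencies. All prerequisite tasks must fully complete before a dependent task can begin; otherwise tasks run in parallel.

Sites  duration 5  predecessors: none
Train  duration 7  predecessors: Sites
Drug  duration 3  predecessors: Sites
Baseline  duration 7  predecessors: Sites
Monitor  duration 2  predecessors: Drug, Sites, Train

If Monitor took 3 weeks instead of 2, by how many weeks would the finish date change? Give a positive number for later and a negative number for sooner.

1

Actual critical path: Sites→Train→Monitor = 5+7+2 = 14 ⇒ 14 weeks.
Monitor lies on that path, so at 3 weeks the path becomes 15 weeks.
That remains the longest chain; total 15 weeks.
Change in finish: 15 − 14 = +1 weeks.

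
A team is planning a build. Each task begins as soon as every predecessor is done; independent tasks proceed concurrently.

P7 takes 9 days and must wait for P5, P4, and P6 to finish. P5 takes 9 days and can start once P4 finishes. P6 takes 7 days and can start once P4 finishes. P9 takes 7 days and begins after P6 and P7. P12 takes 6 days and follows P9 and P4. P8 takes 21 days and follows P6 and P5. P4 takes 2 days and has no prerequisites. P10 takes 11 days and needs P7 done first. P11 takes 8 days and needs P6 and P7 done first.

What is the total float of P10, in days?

2

The longest chain is P4→P5→P7→P9→P12 = 2+9+9+7+6 = 33; overall finish 33 days.
Longest path through P10: 31 days (earliest finish 31, latest finish 33).
So P10 can slip 33 − 31 = 2 days.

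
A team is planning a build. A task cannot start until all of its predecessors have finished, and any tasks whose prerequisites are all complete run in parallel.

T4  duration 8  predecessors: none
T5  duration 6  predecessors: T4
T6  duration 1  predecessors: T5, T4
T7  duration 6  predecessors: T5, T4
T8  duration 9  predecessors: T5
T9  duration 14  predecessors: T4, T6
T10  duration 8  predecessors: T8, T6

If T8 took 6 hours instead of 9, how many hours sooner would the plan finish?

As given, the longest chain is T4→T5→T8→T10 = 8+6+9+8 = 31, so the finish is 31 hours.
T8 lies on that path, so at 6 hours the path becomes 28 hours.
New critical path: T4→T5→T6→T9 = 8+6+1+14 = 29 ⇒ 29 hours.
Change in finish: 29 − 31 = -2 hours.

2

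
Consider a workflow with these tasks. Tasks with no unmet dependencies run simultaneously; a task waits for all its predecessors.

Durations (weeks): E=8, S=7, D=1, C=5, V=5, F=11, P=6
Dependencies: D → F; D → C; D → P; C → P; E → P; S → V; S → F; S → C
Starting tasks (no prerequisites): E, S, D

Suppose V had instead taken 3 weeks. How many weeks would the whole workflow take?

18

As given, the longest chain is S→C→P = 7+5+6 = 18, so the finish is 18 weeks.
V has 6 weeks of float (longest path through it is 12).
That remains the longest chain; total 18 weeks.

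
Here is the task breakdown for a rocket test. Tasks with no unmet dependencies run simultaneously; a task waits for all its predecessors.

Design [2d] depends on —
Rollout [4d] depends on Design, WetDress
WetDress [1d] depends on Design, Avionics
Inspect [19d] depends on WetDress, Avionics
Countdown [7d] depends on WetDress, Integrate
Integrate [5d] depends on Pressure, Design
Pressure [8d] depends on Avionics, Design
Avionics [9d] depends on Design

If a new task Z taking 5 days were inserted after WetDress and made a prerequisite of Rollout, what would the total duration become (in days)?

Originally the job takes 31 days.
With Z inserted, Rollout now waits for max(Design, WetDress, Z).
New critical path: Design→Avionics→Pressure→Integrate→Countdown = 2+9+8+5+7 = 31 ⇒ 31 days.

31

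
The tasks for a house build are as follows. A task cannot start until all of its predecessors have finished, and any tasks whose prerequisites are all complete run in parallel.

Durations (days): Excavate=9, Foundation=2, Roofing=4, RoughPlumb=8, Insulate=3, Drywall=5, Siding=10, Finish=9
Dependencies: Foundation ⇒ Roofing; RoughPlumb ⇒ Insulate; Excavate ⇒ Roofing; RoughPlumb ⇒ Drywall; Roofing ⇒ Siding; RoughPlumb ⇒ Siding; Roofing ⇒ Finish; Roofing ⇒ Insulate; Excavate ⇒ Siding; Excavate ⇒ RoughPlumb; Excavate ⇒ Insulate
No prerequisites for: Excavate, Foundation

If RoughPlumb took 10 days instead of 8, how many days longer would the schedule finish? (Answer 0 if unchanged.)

2

Critical path before the change: Excavate→RoughPlumb→Siding = 9+8+10 = 27 giving 27 days.
RoughPlumb lies on that path, so at 10 days the path becomes 29 days.
That remains the longest chain; total 29 days.
Change in finish: 29 − 27 = +2 days.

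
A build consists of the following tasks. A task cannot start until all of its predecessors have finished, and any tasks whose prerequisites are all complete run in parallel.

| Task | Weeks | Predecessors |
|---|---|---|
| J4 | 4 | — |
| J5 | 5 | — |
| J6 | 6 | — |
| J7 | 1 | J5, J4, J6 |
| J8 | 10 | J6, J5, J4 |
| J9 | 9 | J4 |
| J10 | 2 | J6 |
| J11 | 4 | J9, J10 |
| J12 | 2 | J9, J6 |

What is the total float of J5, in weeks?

2

The longest chain is J4→J9→J11 = 4+9+4 = 17; overall finish 17 weeks.
Longest path through J5: 15 weeks (earliest finish 5, latest finish 7).
Slack of J5 = 2 − 0 = 2 weeks.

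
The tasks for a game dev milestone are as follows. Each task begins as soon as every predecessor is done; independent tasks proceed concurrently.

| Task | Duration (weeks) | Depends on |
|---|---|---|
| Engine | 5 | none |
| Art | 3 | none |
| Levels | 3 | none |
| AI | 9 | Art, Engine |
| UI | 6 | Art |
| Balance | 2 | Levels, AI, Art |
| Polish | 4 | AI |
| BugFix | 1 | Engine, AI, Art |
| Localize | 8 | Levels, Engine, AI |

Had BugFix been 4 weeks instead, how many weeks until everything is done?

22

Baseline: Engine→AI→Localize = 5+9+8 = 22 → 22 weeks.
BugFix is off the critical path — its longest chain is 15 weeks, giving 7 of slack.
That remains the longest chain; total 22 weeks.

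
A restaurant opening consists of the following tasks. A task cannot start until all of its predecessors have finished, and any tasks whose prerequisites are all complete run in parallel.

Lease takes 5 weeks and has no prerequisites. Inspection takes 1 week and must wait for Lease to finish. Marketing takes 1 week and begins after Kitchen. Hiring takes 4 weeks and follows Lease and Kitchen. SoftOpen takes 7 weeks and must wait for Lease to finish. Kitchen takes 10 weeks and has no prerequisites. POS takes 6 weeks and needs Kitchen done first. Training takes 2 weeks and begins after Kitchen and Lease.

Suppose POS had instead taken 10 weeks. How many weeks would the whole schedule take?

The binding path is Kitchen→POS = 10+6 = 16; finish at 16 weeks.
POS lies on that path, so at 10 weeks the path becomes 20 weeks.
No other chain overtakes it, so the finish is 20 weeks.

20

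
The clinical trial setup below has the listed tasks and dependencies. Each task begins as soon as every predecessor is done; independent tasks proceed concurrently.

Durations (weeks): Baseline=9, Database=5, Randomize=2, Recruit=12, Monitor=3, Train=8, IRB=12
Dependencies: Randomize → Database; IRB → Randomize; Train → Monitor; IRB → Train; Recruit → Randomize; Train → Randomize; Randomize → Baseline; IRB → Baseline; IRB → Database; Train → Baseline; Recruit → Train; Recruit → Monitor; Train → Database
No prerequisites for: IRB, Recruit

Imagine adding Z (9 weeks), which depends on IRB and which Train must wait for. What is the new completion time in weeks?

Originally the clinical trial setup takes 31 weeks.
With Z inserted, Train now waits for max(IRB, Recruit, Z).
New critical path: IRB→Z→Train→Randomize→Baseline = 12+9+8+2+9 = 40 ⇒ 40 weeks.

40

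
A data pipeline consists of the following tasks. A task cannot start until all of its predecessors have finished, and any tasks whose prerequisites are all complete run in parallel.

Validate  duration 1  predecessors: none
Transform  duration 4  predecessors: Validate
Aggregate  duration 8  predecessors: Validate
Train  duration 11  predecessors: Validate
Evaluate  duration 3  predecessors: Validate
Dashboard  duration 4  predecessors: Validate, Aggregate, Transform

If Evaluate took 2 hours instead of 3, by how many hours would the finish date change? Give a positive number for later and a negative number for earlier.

Actual critical path: Validate→Aggregate→Dashboard = 1+8+4 = 13 ⇒ 13 hours.
The longest path through Evaluate is only 4 hours, so Evaluate has float 9.
The critical path is still Validate→Aggregate→Dashboard; finish is now 13 hours.
Change in finish: 13 − 13 = +0 hours.

0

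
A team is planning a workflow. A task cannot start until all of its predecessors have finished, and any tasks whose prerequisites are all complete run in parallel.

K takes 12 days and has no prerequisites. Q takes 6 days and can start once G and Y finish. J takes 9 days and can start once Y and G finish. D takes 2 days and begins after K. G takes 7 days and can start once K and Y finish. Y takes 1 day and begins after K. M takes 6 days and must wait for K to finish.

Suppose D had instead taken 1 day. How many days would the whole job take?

29

Actual critical path: K→Y→G→J = 12+1+7+9 = 29 ⇒ 29 days.
D is off the critical path — its longest chain is 14 days, giving 15 of slack.
No other chain overtakes it, so the finish is 29 days.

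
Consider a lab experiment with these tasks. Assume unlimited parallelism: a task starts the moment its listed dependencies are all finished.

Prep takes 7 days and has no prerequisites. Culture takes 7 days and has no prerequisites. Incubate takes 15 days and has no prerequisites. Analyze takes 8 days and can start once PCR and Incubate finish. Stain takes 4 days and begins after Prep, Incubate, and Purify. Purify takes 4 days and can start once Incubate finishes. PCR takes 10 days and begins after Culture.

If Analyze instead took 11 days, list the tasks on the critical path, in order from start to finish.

Actual critical path: Culture→PCR→Analyze = 7+10+8 = 25 ⇒ 25 days.
Since Analyze is critical, the +3 change carries straight to that chain (now 28 days).
The critical path is still Culture→PCR→Analyze; finish is now 28 days.

Culture, PCR, Analyze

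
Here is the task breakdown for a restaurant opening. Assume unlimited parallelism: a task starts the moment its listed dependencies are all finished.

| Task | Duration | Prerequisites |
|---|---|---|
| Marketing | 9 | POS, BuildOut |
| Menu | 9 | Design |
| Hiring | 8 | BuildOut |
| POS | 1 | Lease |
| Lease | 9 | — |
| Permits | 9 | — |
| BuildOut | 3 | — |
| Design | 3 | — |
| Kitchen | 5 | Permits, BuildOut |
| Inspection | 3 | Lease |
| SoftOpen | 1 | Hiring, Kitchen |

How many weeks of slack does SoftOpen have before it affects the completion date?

4

Lease→POS→Marketing = 9+1+9 = 19 sets the makespan at 19 weeks.
The longest chain containing SoftOpen totals 15 weeks.
So SoftOpen can slip 19 − 15 = 4 weeks.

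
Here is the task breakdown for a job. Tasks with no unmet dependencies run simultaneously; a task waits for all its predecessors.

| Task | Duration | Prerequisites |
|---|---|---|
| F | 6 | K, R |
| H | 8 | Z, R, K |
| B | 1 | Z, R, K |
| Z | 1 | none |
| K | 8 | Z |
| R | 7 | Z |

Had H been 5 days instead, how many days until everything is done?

Baseline: Z→K→H = 1+8+8 = 17 → 17 days.
H lies on that path, so at 5 days the path becomes 14 days.
Now Z→K→F = 1+8+6 = 15 is longest, so the finish becomes 15 days.

15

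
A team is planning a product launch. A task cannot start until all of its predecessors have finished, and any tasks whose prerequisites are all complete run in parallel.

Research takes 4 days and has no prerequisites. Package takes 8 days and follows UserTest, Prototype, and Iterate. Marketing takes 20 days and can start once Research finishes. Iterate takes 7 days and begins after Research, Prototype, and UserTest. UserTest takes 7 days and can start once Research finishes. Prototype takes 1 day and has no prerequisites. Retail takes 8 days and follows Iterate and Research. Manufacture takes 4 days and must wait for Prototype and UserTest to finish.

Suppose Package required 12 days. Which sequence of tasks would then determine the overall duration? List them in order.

Research, UserTest, Iterate, Package

Critical path before the change: Research→UserTest→Iterate→Package = 4+7+7+8 = 26 giving 26 days.
Package lies on that path, so at 12 days the path becomes 30 days.
The critical path is still Research→UserTest→Iterate→Package; finish is now 30 days.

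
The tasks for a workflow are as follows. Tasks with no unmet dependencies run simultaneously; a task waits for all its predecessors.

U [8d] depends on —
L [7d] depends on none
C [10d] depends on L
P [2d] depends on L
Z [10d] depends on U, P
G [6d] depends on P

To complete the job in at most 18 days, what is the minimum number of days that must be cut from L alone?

Current finish: 19 days; target: 18.
L is on every critical path, so each day cut from L cuts the finish by one (this holds down to a finish of 18).
Need 19 − 18 = 1 day off L → L becomes 6 days, finish becomes 18.

1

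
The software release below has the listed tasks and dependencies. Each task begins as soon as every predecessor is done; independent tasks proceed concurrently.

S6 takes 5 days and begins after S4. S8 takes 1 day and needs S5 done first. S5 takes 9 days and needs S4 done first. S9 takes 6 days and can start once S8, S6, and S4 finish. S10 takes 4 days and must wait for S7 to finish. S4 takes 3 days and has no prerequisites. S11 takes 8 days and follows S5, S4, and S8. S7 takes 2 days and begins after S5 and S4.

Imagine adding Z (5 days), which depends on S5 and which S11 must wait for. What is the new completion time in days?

25

Originally the plan takes 21 days.
With Z inserted, S11 now waits for max(S5, S4, S8, Z).
New critical path: S4→S5→Z→S11 = 3+9+5+8 = 25 ⇒ 25 days.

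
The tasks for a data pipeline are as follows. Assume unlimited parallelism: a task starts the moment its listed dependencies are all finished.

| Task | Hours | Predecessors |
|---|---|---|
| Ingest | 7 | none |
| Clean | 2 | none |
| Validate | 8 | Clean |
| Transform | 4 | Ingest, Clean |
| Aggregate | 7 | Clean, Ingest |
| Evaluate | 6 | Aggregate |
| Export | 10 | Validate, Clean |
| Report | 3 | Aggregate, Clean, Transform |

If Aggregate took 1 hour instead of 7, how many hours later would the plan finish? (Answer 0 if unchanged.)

0

Critical path before the change: Ingest→Aggregate→Evaluate = 7+7+6 = 20 giving 20 hours.
Aggregate is on the critical path; changing it to 1 makes that path 14 hours.
New critical path: Clean→Validate→Export = 2+8+10 = 20 ⇒ 20 hours.
Change in finish: 20 − 20 = +0 hours.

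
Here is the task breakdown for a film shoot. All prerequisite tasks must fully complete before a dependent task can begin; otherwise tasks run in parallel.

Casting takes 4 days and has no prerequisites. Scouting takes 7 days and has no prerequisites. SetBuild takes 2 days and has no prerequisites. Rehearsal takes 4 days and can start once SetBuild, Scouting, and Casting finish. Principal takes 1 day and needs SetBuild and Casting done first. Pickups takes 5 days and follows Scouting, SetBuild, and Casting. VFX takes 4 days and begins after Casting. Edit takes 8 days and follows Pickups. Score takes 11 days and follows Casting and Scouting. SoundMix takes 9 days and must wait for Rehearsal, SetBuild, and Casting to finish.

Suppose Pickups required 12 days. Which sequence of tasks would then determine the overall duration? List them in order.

Scouting, Pickups, Edit

The binding path is Scouting→Pickups→Edit = 7+5+8 = 20; finish at 20 days.
Pickups is on the critical path; changing it to 12 makes that path 27 days.
That remains the longest chain; total 27 days.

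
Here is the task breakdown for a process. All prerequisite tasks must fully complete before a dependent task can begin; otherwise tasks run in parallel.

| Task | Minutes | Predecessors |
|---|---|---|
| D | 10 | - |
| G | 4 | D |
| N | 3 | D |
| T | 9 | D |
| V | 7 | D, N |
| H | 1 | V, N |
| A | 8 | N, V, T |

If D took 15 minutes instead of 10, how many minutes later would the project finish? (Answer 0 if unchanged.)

5

Baseline: D→N→V→A = 10+3+7+8 = 28 → 28 minutes.
Since D is critical, the +5 change carries straight to that chain (now 33 minutes).
That remains the longest chain; total 33 minutes.
Change in finish: 33 − 28 = +5 minutes.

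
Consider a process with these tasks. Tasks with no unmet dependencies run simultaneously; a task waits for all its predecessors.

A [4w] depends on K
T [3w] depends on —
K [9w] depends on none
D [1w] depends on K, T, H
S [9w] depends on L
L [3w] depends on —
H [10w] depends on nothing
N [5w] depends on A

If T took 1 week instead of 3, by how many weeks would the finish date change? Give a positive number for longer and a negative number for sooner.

0

The binding path is K→A→N = 9+4+5 = 18; finish at 18 weeks.
T has 14 weeks of float (longest path through it is 4).
That remains the longest chain; total 18 weeks.
Change in finish: 18 − 18 = +0 weeks.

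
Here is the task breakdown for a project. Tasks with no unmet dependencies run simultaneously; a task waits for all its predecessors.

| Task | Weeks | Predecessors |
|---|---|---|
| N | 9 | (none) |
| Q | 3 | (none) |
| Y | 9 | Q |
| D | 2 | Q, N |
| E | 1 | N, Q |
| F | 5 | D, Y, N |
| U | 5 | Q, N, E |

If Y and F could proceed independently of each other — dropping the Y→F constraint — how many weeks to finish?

16

Original critical path: Q→Y→F = 3+9+5 = 17 ⇒ 17 weeks.
Without Y→F, F's earliest start moves from 12 to 11.
New critical path: N→D→F = 9+2+5 = 16 ⇒ 16 weeks.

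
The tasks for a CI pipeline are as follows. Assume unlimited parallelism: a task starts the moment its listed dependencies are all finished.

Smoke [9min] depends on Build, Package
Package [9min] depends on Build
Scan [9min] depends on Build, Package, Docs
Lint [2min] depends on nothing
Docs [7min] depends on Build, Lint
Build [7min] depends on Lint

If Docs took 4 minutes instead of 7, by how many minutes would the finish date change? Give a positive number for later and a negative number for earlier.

0

Critical path before the change: Lint→Build→Package→Scan = 2+7+9+9 = 27 giving 27 minutes.
Docs has 2 minutes of float (longest path through it is 25).
That remains the longest chain; total 27 minutes.
Change in finish: 27 − 27 = +0 minutes.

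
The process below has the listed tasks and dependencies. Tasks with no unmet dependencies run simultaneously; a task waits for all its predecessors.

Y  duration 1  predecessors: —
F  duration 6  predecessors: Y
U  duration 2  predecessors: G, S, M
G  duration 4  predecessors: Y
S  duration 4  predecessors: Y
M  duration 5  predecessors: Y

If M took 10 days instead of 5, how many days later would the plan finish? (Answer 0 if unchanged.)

Actual critical path: Y→M→U = 1+5+2 = 8 ⇒ 8 days.
M lies on that path, so at 10 days the path becomes 13 days.
That remains the longest chain; total 13 days.
Change in finish: 13 − 8 = +5 days.

5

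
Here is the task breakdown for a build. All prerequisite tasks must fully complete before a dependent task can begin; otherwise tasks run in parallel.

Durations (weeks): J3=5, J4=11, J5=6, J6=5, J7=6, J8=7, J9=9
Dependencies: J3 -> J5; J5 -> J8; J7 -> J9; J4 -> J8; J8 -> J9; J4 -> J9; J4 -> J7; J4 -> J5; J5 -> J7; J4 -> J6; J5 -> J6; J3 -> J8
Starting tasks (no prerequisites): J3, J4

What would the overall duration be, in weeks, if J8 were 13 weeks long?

39

Baseline: J4→J5→J8→J9 = 11+6+7+9 = 33 → 33 weeks.
J8 lies on that path, so at 13 weeks the path becomes 39 weeks.
That remains the longest chain; total 39 weeks.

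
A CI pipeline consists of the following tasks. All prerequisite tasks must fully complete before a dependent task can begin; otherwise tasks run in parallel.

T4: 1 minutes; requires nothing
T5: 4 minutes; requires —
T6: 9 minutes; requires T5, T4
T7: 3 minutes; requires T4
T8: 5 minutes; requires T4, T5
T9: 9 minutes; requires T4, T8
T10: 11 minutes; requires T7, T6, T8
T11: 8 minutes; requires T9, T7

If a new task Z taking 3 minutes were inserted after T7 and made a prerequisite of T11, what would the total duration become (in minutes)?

Originally the project takes 26 minutes.
With Z inserted, T11 now waits for max(T9, T7, Z).
New critical path: T5→T8→T9→T11 = 4+5+9+8 = 26 ⇒ 26 minutes.

26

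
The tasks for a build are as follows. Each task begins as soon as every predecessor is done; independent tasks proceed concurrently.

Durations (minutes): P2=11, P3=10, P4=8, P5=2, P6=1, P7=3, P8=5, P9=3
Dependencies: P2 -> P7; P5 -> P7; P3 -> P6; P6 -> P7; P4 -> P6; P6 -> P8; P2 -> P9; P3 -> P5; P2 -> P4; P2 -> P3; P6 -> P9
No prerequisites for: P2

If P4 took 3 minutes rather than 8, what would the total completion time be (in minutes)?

Baseline: P2→P3→P6→P8 = 11+10+1+5 = 27 → 27 minutes.
P4 has 2 minutes of float (longest path through it is 25).
No other chain overtakes it, so the finish is 27 minutes.

27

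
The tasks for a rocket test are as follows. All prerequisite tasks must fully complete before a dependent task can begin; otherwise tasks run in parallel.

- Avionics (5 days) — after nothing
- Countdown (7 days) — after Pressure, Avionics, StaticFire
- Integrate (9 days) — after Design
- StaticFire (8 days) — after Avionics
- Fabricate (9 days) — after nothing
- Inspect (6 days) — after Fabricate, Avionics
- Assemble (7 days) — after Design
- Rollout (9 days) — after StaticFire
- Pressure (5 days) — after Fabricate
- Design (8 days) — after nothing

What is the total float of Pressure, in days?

1

Critical path: Avionics→StaticFire→Rollout = 5+8+9 = 22, so the finish is 22 days.
Pressure finishes as early as 14 and must finish by 15.
So Pressure can slip 15 − 14 = 1 day.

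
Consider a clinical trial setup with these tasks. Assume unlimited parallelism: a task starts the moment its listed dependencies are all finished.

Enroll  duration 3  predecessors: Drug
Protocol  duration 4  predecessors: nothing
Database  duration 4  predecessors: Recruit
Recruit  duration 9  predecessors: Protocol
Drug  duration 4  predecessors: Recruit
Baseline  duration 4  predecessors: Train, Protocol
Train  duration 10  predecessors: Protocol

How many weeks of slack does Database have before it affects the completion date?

Protocol→Recruit→Drug→Enroll = 4+9+4+3 = 20 sets the makespan at 20 weeks.
The longest chain containing Database totals 17 weeks.
Slack of Database = 16 − 13 = 3 weeks.

3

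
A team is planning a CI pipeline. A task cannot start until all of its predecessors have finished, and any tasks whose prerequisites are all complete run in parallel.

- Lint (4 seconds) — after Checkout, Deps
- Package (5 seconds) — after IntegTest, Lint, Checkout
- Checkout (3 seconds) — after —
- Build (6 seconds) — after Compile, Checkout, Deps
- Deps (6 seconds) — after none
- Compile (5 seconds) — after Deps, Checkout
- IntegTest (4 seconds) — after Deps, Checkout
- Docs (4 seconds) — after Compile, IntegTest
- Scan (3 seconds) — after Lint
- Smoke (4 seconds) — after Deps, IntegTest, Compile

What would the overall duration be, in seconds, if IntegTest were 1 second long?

Actual critical path: Deps→Compile→Build = 6+5+6 = 17 ⇒ 17 seconds.
IntegTest has 2 seconds of float (longest path through it is 15).
That remains the longest chain; total 17 seconds.

17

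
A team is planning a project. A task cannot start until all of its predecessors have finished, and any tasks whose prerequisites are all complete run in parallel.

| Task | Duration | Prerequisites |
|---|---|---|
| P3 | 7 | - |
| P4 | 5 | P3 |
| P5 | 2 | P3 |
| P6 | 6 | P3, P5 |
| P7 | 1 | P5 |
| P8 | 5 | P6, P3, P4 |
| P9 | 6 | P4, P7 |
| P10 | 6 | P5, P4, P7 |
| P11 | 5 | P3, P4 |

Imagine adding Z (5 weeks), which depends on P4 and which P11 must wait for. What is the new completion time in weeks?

Originally the schedule takes 20 weeks.
With Z inserted, P11 now waits for max(P3, P4, Z).
New critical path: P3→P4→Z→P11 = 7+5+5+5 = 22 ⇒ 22 weeks.

22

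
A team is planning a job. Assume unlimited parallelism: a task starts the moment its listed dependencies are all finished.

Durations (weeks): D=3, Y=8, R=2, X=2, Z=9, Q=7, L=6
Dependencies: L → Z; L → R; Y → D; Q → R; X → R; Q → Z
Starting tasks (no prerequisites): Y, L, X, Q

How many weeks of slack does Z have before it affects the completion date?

Critical path: Q→Z = 7+9 = 16, so the finish is 16 weeks.
Longest path through Z: 16 weeks (earliest finish 16, latest finish 16).
Slack of Z = 7 − 7 = 0 weeks.

0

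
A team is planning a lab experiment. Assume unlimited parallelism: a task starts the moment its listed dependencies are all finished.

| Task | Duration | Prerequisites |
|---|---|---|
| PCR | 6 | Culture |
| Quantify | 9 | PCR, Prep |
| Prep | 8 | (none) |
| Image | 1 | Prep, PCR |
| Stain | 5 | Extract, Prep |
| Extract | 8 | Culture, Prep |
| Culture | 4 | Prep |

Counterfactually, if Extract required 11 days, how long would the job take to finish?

Actual critical path: Prep→Culture→PCR→Quantify = 8+4+6+9 = 27 ⇒ 27 days.
Extract has 2 days of float (longest path through it is 25).
The binding chain switches to Prep→Culture→Extract→Stain = 8+4+11+5 = 28; finish 28 days.

28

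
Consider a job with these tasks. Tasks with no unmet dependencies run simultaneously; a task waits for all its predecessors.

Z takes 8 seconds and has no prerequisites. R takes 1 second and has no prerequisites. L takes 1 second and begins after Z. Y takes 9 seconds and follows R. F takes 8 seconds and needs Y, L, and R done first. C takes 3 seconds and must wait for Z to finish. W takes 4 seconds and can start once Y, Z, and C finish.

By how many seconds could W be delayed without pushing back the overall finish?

Critical path: R→Y→F = 1+9+8 = 18, so the finish is 18 seconds.
The longest chain containing W totals 15 seconds.
So W can slip 18 − 15 = 3 seconds.

3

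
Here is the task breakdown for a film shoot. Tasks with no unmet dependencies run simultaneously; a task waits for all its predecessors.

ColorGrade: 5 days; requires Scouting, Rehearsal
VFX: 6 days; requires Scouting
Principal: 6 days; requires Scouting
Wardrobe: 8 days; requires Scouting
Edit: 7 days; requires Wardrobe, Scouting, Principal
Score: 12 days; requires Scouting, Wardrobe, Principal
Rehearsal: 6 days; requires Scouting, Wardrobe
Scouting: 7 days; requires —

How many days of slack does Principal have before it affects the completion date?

2

Scouting→Wardrobe→Score = 7+8+12 = 27 sets the makespan at 27 days.
Longest path through Principal: 25 days (earliest finish 13, latest finish 15).
Slack of Principal = 9 − 7 = 2 days.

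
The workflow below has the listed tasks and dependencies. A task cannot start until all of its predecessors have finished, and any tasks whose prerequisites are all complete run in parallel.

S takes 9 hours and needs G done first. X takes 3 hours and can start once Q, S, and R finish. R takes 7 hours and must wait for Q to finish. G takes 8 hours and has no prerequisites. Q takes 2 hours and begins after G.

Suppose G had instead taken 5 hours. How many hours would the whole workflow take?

17

Actual critical path: G→Q→R→X = 8+2+7+3 = 20 ⇒ 20 hours.
G lies on that path, so at 5 hours the path becomes 17 hours.
The critical path is still G→Q→R→X; finish is now 17 hours.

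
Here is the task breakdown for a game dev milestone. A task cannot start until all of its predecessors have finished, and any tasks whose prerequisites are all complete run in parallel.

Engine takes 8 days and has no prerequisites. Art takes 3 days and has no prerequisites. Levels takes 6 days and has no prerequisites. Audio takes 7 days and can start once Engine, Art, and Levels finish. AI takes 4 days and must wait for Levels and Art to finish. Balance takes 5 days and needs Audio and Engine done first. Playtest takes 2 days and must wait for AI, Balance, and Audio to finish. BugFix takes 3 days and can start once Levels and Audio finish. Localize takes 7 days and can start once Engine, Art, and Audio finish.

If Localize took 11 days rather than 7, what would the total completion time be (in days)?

Actual critical path: Engine→Audio→Localize = 8+7+7 = 22 ⇒ 22 days.
Localize lies on that path, so at 11 days the path becomes 26 days.
No other chain overtakes it, so the finish is 26 days.

26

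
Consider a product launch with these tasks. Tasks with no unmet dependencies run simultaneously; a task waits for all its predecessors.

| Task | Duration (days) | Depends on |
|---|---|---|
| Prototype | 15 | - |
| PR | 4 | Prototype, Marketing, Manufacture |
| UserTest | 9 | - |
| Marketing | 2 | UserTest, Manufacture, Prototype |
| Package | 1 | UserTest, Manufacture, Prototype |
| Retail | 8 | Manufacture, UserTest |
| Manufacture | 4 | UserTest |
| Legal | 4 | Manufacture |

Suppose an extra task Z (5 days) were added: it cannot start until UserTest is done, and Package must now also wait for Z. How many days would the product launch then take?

Originally the product launch takes 21 days.
With Z inserted, Package now waits for max(UserTest, Manufacture, Prototype, Z).
New critical path: Prototype→Marketing→PR = 15+2+4 = 21 ⇒ 21 days.

21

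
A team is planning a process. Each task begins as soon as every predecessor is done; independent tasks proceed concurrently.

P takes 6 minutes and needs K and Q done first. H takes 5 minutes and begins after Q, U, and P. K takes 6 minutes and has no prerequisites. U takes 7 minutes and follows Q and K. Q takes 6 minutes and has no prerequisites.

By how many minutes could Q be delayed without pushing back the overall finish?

0

The longest chain is Q→U→H = 6+7+5 = 18; overall finish 18 minutes.
The longest chain containing Q totals 18 minutes.
Float = 18 − 18 = 0.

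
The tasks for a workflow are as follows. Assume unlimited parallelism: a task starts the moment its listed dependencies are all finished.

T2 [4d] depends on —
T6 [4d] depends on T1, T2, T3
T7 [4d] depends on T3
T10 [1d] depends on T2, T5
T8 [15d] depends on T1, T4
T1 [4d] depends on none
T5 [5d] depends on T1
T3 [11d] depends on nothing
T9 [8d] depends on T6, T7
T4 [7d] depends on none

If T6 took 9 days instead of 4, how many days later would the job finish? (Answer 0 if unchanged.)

5

Critical path before the change: T3→T6→T9 = 11+4+8 = 23 giving 23 days.
Since T6 is critical, the +5 change carries straight to that chain (now 28 days).
The critical path is still T3→T6→T9; finish is now 28 days.
Change in finish: 28 − 23 = +5 days.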